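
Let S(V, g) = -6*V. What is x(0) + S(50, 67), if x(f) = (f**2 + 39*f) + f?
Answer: -300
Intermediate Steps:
x(f) = f**2 + 40*f
x(0) + S(50, 67) = 0*(40 + 0) - 6*50 = 0*40 - 300 = 0 - 300 = -300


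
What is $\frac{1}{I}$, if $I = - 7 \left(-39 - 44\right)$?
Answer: $\frac{1}{581} \approx 0.0017212$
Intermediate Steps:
$I = 581$ ($I = \left(-7\right) \left(-83\right) = 581$)
$\frac{1}{I} = \frac{1}{581}$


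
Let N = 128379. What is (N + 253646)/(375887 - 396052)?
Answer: -2065/109 ≈ -18.945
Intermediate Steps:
(N + 253646)/(375887 - 396052) = (128379 + 253646)/(375887 - 396052) = 382025/(-20165) = 382025*(-1/20165) = -2065/109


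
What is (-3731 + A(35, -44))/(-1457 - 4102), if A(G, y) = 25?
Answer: ⅔ ≈ 0.66667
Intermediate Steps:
(-3731 + A(35, -44))/(-1457 - 4102) = (-3731 + 25)/(-1457 - 4102) = -3706/(-5559) = -3706*(-1/5559) = ⅔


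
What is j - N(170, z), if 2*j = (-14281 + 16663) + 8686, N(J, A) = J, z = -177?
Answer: 5364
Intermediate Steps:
j = 5534 (j = ((-14281 + 16663) + 8686)/2 = (2382 + 8686)/2 = (1/2)*11068 = 5534)
j - N(170, z) = 5534 - 1*170 = 5534 - 170 = 5364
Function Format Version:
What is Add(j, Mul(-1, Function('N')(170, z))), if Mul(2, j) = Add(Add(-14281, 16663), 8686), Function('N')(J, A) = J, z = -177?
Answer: 5364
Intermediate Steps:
j = 5534 (j = Mul(Rational(1, 2), Add(Add(-14281, 16663), 8686)) = Mul(Rational(1, 2), Add(2382, 8686)) = Mul(Rational(1, 2), 11068) = 5534)
Add(j, Mul(-1, Function('N')(170, z))) = Add(5534, Mul(-1, 170)) = Add(5534, -170) = 5364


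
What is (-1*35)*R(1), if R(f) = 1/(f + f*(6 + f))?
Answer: -35/8 ≈ -4.3750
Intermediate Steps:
(-1*35)*R(1) = (-1*35)*(1/(1*(7 + 1))) = -35/8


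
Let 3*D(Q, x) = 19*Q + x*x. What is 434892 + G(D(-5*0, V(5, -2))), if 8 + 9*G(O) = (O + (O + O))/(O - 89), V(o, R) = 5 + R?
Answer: 336605711/774 ≈ 4.3489e+5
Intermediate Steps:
D(Q, x) = x**2/3 + 19*Q/3 (D(Q, x) = (19*Q + x*x)/3 = (19*Q + x**2)/3 = (x**2 + 19*Q)/3 = x**2/3 + 19*Q/3)
G(O) = -8/9 + O/(3*(-89 + O)) (G(O) = -8/9 + ((O + (O + O))/(O - 89))/9 = -8/9 + ((O + 2*O)/(-89 + O))/9 = -8/9 + ((3*O)/(-89 + O))/9 = -8/9 + (3*O/(-89 + O))/9 = -8/9 + O/(3*(-89 + O)))
434892 + G(D(-5*0, V(5, -2))) = 434892 + (712 - 5*((5 - 2)**2/3 + 19*(-5*0)/3))/(9*(-89 + ((5 - 2)**2/3 + 19*(-5*0)/3))) = 434892 + (712 - 5*((1/3)*3**2 + (19/3)*0))/(9*(-89 + ((1/3)*3**2 + (19/3)*0))) = 434892 + (712 - 5*((1/3)*9 + 0))/(9*(-89 + ((1/3)*9 + 0))) = 434892 + (712 - 5*(3 + 0))/(9*(-89 + (3 + 0))) = 434892 + (712 - 5*3)/(9*(-89 + 3)) = 434892 + (1/9)*(712 - 15)/(-86) = 434892 + (1/9)*(-1/86)*697 = 434892 - 697/774 = 336605711/774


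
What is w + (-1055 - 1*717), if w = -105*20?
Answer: -3872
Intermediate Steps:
w = -2100
w + (-1055 - 1*717) = -2100 + (-1055 - 1*717) = -2100 + (-1055 - 717) = -2100 - 1772 = -3872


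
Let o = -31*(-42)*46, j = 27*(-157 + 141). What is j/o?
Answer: -36/4991 ≈ -0.0072130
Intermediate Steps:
j = -432 (j = 27*(-16) = -432)
o = 59892 (o = 1302*46 = 59892)
j/o = -432/59892 = -432*1/59892 = -36/4991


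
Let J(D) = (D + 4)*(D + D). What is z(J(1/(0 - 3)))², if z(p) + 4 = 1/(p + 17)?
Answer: 265225/17161 ≈ 15.455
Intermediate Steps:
J(D) = 2*D*(4 + D) (J(D) = (4 + D)*(2*D) = 2*D*(4 + D))
z(p) = -4 + 1/(17 + p) (z(p) = -4 + 1/(p + 17) = -4 + 1/(17 + p))
z(J(1/(0 - 3)))² = ((-67 - 8*(4 + 1/(0 - 3))/(0 - 3))/(17 + 2*(4 + 1/(0 - 3))/(0 - 3)))² = ((-67 - 8*(4 + 1/(-3))/(-3))/(17 + 2*(4 + 1/(-3))/(-3)))² = ((-67 - 8*(-1)*(4 - ⅓)/3)/(17 + 2*(-⅓)*(4 - ⅓)))² = ((-67 - 8*(-1)*11/(3*3))/(17 + 2*(-⅓)*(11/3)))² = ((-67 - 4*(-22/9))/(17 - 22/9))² = ((-67 + 88/9)/(131/9))² = ((9/131)*(-515/9))² = (-515/131)² = 265225/17161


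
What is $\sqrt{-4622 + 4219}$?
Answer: $i \sqrt{403} \approx 20.075 i$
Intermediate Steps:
$\sqrt{-4622 + 4219} = \sqrt{-403} = i \sqrt{403}$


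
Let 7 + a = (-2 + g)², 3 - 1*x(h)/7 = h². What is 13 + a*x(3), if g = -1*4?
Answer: -1205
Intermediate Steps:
x(h) = 21 - 7*h²
g = -4
a = 29 (a = -7 + (-2 - 4)² = -7 + (-6)² = -7 + 36 = 29)
13 + a*x(3) = 13 + 29*(21 - 7*3²) = 13 + 29*(21 - 7*9) = 13 + 29*(21 - 63) = 13 + 29*(-42) = 13 - 1218 = -1205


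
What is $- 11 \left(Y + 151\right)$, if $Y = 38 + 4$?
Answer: $-2123$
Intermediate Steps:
$Y = 42$
$- 11 \left(Y + 151\right) = - 11 \left(42 + 151\right) = \left(-11\right) 193 = -2123$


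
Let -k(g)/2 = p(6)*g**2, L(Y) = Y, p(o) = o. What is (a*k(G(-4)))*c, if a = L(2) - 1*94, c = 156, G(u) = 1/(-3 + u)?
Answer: 172224/49 ≈ 3514.8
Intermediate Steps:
k(g) = -12*g**2
a = -92 (a = 2 - 1*94 = 2 - 94 = -92)
(a*k(G(-4)))*c = -(-1104)*(1/(-3 - 4))**2*156 = -(-1104)*(1/(-7))**2*156 = -(-1104)*(-1/7)**2*156 = -(-1104)/49*156 = -92*(-12/49)*156 = (1104/49)*156 = 172224/49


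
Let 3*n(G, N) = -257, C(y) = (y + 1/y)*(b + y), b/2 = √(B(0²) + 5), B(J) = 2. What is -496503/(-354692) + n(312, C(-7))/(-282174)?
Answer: 585503995/418181868 ≈ 1.4001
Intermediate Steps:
b = 2*√7 (b = 2*√(2 + 5) = 2*√7 ≈ 5.2915)
C(y) = (y + 1/y)*(y + 2*√7) (C(y) = (y + 1/y)*(2*√7 + y) = (y + 1/y)*(y + 2*√7))
n(G, N) = -257/3 (n(G, N) = (⅓)*(-257) = -257/3)
-496503/(-354692) + n(312, C(-7))/(-282174) = -496503/(-354692) - 257/3/(-282174) = -496503*(-1/354692) - 257/3*(-1/282174) = 496503/354692 + 257/846522 = 585503995/418181868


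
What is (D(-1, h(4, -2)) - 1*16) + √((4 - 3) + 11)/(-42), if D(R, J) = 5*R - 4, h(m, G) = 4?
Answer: -25 - √3/21 ≈ -25.082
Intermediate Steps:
D(R, J) = -4 + 5*R
(D(-1, h(4, -2)) - 1*16) + √((4 - 3) + 11)/(-42) = ((-4 + 5*(-1)) - 1*16) + √((4 - 3) + 11)/(-42) = ((-4 - 5) - 16) - √(1 + 11)/42 = (-9 - 16) - √3/21 = -25 - √3/21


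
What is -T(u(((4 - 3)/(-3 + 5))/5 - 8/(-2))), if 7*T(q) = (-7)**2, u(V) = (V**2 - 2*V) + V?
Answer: -7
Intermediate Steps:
u(V) = V**2 - V
T(q) = 7 (T(q) = (1/7)*(-7)**2 = (1/7)*49 = 7)
-T(u(((4 - 3)/(-3 + 5))/5 - 8/(-2))) = -1*7 = -7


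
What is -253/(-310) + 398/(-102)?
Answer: -48787/15810 ≈ -3.0858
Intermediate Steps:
-253/(-310) + 398/(-102) = -253*(-1/310) + 398*(-1/102) = 253/310 - 199/51 = -48787/15810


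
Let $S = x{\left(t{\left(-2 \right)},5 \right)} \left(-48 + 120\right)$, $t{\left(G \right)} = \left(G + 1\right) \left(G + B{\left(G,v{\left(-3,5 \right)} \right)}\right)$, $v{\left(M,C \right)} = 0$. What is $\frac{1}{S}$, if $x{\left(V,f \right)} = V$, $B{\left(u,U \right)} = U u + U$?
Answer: $\frac{1}{144} \approx 0.0069444$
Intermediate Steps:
$B{\left(u,U \right)} = U + U u$
$t{\left(G \right)} = G \left(1 + G\right)$ ($t{\left(G \right)} = \left(G + 1\right) \left(G + 0 \left(1 + G\right)\right) = \left(1 + G\right) \left(G + 0\right) = \left(1 + G\right) G = G \left(1 + G\right)$)
$S = 144$ ($S = - 2 \left(1 - 2\right) \left(-48 + 120\right) = \left(-2\right) \left(-1\right) 72 = 2 \cdot 72 = 144$)
$\frac{1}{S} = \frac{1}{144}$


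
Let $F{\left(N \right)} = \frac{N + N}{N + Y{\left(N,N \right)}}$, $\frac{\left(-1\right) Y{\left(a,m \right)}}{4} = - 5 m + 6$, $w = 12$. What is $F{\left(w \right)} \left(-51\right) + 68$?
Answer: $\frac{1190}{19} \approx 62.632$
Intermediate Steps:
$Y{\left(a,m \right)} = -24 + 20 m$ ($Y{\left(a,m \right)} = - 4 \left(- 5 m + 6\right) = - 4 \left(6 - 5 m\right) = -24 + 20 m$)
$F{\left(N \right)} = \frac{2 N}{-24 + 21 N}$ ($F{\left(N \right)} = \frac{N + N}{N + \left(-24 + 20 N\right)} = \frac{2 N}{-24 + 21 N}$)
$F{\left(w \right)} \left(-51\right) + 68 = \frac{2}{3} \cdot 12 \frac{1}{-8 + 7 \cdot 12} \left(-51\right) + 68 = \frac{2}{3} \cdot 12 \frac{1}{-8 + 84} \left(-51\right) + 68 = \frac{2}{3} \cdot 12 \cdot \frac{1}{76} \left(-51\right) + 68 = \frac{2}{19} \left(-51\right) + 68 = - \frac{102}{19} + 68 = \frac{1190}{19}$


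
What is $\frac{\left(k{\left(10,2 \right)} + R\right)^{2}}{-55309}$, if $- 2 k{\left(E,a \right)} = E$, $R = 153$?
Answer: $- \frac{21904}{55309} \approx -0.39603$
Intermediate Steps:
$k{\left(E,a \right)} = - \frac{E}{2}$
$\frac{\left(k{\left(10,2 \right)} + R\right)^{2}}{-55309} = \frac{\left(\left(- \frac{1}{2}\right) 10 + 153\right)^{2}}{-55309} = \left(-5 + 153\right)^{2} \left(- \frac{1}{55309}\right) = 148^{2} \left(- \frac{1}{55309}\right) = 21904 \left(- \frac{1}{55309}\right) = - \frac{21904}{55309}$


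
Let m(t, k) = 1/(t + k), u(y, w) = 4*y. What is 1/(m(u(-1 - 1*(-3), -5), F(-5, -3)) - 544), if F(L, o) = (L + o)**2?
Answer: -72/39167 ≈ -0.0018383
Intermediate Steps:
m(t, k) = 1/(k + t)
1/(m(u(-1 - 1*(-3), -5), F(-5, -3)) - 544) = 1/(1/((-5 - 3)**2 + 4*(-1 - 1*(-3))) - 544) = 1/(1/((-8)**2 + 4*(-1 + 3)) - 544) = 1/(1/(64 + 4*2) - 544) = 1/(1/(64 + 8) - 544) = 1/(1/72 - 544) = 1/(-39167/72) = -72/39167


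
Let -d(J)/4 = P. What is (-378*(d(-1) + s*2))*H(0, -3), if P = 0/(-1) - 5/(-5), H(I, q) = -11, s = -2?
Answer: -33264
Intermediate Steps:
P = 1 (P = 0*(-1) - 5*(-⅕) = 0 + 1 = 1)
d(J) = -4 (d(J) = -4*1 = -4)
(-378*(d(-1) + s*2))*H(0, -3) = -378*(-4 - 2*2)*(-11) = -378*(-4 - 4)*(-11) = -378*(-8)*(-11) = -63*(-48)*(-11) = 3024*(-11) = -33264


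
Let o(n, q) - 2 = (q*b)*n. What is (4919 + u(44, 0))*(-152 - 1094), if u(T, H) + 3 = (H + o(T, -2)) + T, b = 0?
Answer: -6182652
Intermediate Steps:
o(n, q) = 2 (o(n, q) = 2 + (q*0)*n = 2 + 0*n = 2 + 0 = 2)
u(T, H) = -1 + H + T (u(T, H) = -3 + ((H + 2) + T) = -3 + ((2 + H) + T) = -3 + (2 + H + T) = -1 + H + T)
(4919 + u(44, 0))*(-152 - 1094) = (4919 + (-1 + 0 + 44))*(-152 - 1094) = (4919 + 43)*(-1246) = 4962*(-1246) = -6182652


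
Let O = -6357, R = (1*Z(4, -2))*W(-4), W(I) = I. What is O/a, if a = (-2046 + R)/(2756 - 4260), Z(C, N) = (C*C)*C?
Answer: -4780464/1151 ≈ -4153.3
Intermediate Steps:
Z(C, N) = C³ (Z(C, N) = C²*C = C³)
R = -256 (R = (1*4³)*(-4) = (1*64)*(-4) = 64*(-4) = -256)
a = 1151/752 (a = (-2046 - 256)/(2756 - 4260) = -2302/(-1504) = -2302*(-1/1504) = 1151/752 ≈ 1.5306)
O/a = -6357/1151/752 = -6357*752/1151 = -4780464/1151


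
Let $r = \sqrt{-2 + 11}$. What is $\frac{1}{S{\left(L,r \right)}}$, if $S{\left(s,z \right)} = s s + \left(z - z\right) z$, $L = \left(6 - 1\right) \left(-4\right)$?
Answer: $\frac{1}{400} \approx 0.0025$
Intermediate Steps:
$L = -20$ ($L = 5 \left(-4\right) = -20$)
$r = 3$ ($r = \sqrt{9} = 3$)
$S{\left(s,z \right)} = s^{2}$ ($S{\left(s,z \right)} = s^{2} + 0 z = s^{2} + 0 = s^{2}$)
$\frac{1}{S{\left(L,r \right)}} = \frac{1}{\left(-20\right)^{2}} = \frac{1}{400}$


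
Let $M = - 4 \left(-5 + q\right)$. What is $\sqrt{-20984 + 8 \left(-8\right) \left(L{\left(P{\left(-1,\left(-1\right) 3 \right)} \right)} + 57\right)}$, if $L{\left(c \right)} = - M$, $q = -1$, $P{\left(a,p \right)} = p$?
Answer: $2 i \sqrt{5774} \approx 151.97 i$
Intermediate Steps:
$M = 24$ ($M = - 4 \left(-5 - 1\right) = \left(-4\right) \left(-6\right) = 24$)
$L{\left(c \right)} = -24$ ($L{\left(c \right)} = \left(-1\right) 24 = -24$)
$\sqrt{-20984 + 8 \left(-8\right) \left(L{\left(P{\left(-1,\left(-1\right) 3 \right)} \right)} + 57\right)} = \sqrt{-20984 + 8 \left(-8\right) \left(-24 + 57\right)} = \sqrt{-20984 - 2112} = \sqrt{-23096} = 2 i \sqrt{5774}$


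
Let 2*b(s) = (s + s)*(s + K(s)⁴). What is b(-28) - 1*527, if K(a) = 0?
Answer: 257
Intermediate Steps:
b(s) = s² (b(s) = ((s + s)*(s + 0⁴))/2 = ((2*s)*(s + 0))/2 = ((2*s)*s)/2 = (2*s²)/2 = s²)
b(-28) - 1*527 = (-28)² - 1*527 = 784 - 527 = 257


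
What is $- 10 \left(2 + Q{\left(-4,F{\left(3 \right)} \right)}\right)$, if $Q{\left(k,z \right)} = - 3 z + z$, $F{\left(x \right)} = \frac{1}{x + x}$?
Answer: $- \frac{50}{3} \approx -16.667$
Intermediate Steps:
$F{\left(x \right)} = \frac{1}{2 x}$
$Q{\left(k,z \right)} = - 2 z$
$- 10 \left(2 + Q{\left(-4,F{\left(3 \right)} \right)}\right) = - 10 \left(2 - 2 \frac{1}{2 \cdot 3}\right) = - 10 \left(2 - 2 \cdot \frac{1}{2} \cdot \frac{1}{3}\right) = - 10 \left(2 - \frac{1}{3}\right) = \left(-10\right) \frac{5}{3} = - \frac{50}{3}$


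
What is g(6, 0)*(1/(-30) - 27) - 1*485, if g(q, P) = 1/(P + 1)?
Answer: -15361/30 ≈ -512.03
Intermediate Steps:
g(q, P) = 1/(1 + P)
g(6, 0)*(1/(-30) - 27) - 1*485 = (1/(-30) - 27)/(1 + 0) - 1*485 = (-1/30 - 27)/1 - 485 = 1*(-811/30) - 485 = -811/30 - 485 = -15361/30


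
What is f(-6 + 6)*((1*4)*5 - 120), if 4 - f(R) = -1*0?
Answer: -400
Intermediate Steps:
f(R) = 4 (f(R) = 4 - (-1)*0 = 4 - 1*0 = 4 + 0 = 4)
f(-6 + 6)*((1*4)*5 - 120) = 4*((1*4)*5 - 120) = 4*(4*5 - 120) = 4*(20 - 120) = 4*(-100) = -400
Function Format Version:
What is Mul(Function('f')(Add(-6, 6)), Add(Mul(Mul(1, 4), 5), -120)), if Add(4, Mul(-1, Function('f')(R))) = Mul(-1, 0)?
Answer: -400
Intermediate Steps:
Function('f')(R) = 4 (Function('f')(R) = Add(4, Mul(-1, Mul(-1, 0))) = Add(4, Mul(-1, 0)) = Add(4, 0) = 4)
Mul(Function('f')(Add(-6, 6)), Add(Mul(Mul(1, 4), 5), -120)) = Mul(4, Add(Mul(Mul(1, 4), 5), -120)) = Mul(4, Add(Mul(4, 5), -120)) = Mul(4, Add(20, -120)) = Mul(4, -100) = -400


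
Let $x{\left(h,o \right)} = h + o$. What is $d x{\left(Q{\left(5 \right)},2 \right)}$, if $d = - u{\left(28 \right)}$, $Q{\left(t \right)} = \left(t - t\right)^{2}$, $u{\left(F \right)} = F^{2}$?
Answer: $-1568$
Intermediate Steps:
$Q{\left(t \right)} = 0$ ($Q{\left(t \right)} = 0^{2} = 0$)
$d = -784$ ($d = - 28^{2} = \left(-1\right) 784 = -784$)
$d x{\left(Q{\left(5 \right)},2 \right)} = - 784 \left(0 + 2\right) = \left(-784\right) 2 = -1568$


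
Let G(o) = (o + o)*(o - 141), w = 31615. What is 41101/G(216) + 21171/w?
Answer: 397069703/204865200 ≈ 1.9382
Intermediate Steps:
G(o) = 2*o*(-141 + o) (G(o) = (2*o)*(-141 + o) = 2*o*(-141 + o))
41101/G(216) + 21171/w = 41101/((2*216*(-141 + 216))) + 21171/31615 = 41101/((2*216*75)) + 21171*(1/31615) = 41101/32400 + 21171/31615 = 397069703/204865200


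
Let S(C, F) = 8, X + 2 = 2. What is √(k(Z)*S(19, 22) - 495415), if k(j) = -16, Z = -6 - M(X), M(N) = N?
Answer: I*√495543 ≈ 703.95*I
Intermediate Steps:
X = 0 (X = -2 + 2 = 0)
Z = -6 (Z = -6 - 1*0 = -6 + 0 = -6)
√(k(Z)*S(19, 22) - 495415) = √(-16*8 - 495415) = √(-128 - 495415) = √(-495543) = I*√495543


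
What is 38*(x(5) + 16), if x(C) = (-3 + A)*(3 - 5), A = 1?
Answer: 760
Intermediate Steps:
x(C) = 4 (x(C) = (-3 + 1)*(3 - 5) = -2*(-2) = 4)
38*(x(5) + 16) = 38*(4 + 16) = 38*20 = 760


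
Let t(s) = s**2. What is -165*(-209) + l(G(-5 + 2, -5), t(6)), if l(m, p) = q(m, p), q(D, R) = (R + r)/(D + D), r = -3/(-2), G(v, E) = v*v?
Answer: 413845/12 ≈ 34487.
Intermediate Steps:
G(v, E) = v**2
r = 3/2 (r = -3*(-1/2) = 3/2 ≈ 1.5000)
q(D, R) = (3/2 + R)/(2*D) (q(D, R) = (R + 3/2)/(D + D) = (3/2 + R)/((2*D)) = (3/2 + R)*(1/(2*D)) = (3/2 + R)/(2*D))
l(m, p) = (3 + 2*p)/(4*m)
-165*(-209) + l(G(-5 + 2, -5), t(6)) = -165*(-209) + (3 + 2*6**2)/(4*((-5 + 2)**2)) = 34485 + (3 + 2*36)/(4*((-3)**2)) = 34485 + (1/4)*(3 + 72)/9 = 34485 + (1/4)*(1/9)*75 = 34485 + 25/12 = 413845/12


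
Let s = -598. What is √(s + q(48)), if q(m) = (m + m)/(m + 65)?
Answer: I*√7625014/113 ≈ 24.437*I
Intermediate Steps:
q(m) = 2*m/(65 + m) (q(m) = (2*m)/(65 + m) = 2*m/(65 + m))
√(s + q(48)) = √(-598 + 2*48/(65 + 48)) = √(-598 + 2*48/113) = √(-598 + 2*48*(1/113)) = √(-598 + 96/113) = √(-67478/113) = I*√7625014/113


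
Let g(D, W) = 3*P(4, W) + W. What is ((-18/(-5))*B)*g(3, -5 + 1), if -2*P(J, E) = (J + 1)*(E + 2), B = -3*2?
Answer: -1188/5 ≈ -237.60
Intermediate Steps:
B = -6
P(J, E) = -(1 + J)*(2 + E)/2 (P(J, E) = -(J + 1)*(E + 2)/2 = -(1 + J)*(2 + E)/2)
g(D, W) = -15 - 13*W/2 (g(D, W) = 3*(-1 - 1*4 - W/2 - ½*W*4) + W = 3*(-1 - 4 - W/2 - 2*W) + W = 3*(-5 - 5*W/2) + W = (-15 - 15*W/2) + W = -15 - 13*W/2)
((-18/(-5))*B)*g(3, -5 + 1) = (-18/(-5)*(-6))*(-15 - 13*(-5 + 1)/2) = (-18*(-⅕)*(-6))*(-15 - 13/2*(-4)) = ((18/5)*(-6))*(-15 + 26) = -108/5*11 = -1188/5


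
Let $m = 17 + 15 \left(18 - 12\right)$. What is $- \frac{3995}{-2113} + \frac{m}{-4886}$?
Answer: $\frac{19293479}{10324118} \approx 1.8688$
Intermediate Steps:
$m = 107$ ($m = 17 + 15 \left(18 - 12\right) = 17 + 15 \cdot 6 = 17 + 90 = 107$)
$- \frac{3995}{-2113} + \frac{m}{-4886} = - \frac{3995}{-2113} + \frac{107}{-4886} = \left(-3995\right) \left(- \frac{1}{2113}\right) + 107 \left(- \frac{1}{4886}\right) = \frac{3995}{2113} - \frac{107}{4886} = \frac{19293479}{10324118}$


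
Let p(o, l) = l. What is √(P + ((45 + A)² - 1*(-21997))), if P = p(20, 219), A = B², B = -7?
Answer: 2*√7763 ≈ 176.22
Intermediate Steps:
A = 49 (A = (-7)² = 49)
P = 219
√(P + ((45 + A)² - 1*(-21997))) = √(219 + ((45 + 49)² - 1*(-21997))) = √(219 + (94² + 21997)) = √(219 + (8836 + 21997)) = √(219 + 30833) = √31052 = 2*√7763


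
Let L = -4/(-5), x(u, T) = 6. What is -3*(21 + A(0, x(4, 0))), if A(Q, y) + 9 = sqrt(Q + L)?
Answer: -36 - 6*sqrt(5)/5 ≈ -38.683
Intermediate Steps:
L = 4/5 (L = -4*(-1/5) = 4/5 ≈ 0.80000)
A(Q, y) = -9 + sqrt(4/5 + Q) (A(Q, y) = -9 + sqrt(Q + 4/5) = -9 + sqrt(4/5 + Q))
-3*(21 + A(0, x(4, 0))) = -3*(21 + (-9 + sqrt(20 + 25*0)/5)) = -3*(21 + (-9 + sqrt(20 + 0)/5)) = -3*(21 + (-9 + sqrt(20)/5)) = -3*(21 + (-9 + (2*sqrt(5))/5)) = -3*(21 + (-9 + 2*sqrt(5)/5)) = -3*(12 + 2*sqrt(5)/5) = -36 - 6*sqrt(5)/5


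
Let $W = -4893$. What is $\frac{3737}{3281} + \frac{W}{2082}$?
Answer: $- \frac{2757833}{2277014} \approx -1.2112$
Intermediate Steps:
$\frac{3737}{3281} + \frac{W}{2082} = \frac{3737}{3281} - \frac{4893}{2082} = 3737 \cdot \frac{1}{3281} - \frac{1631}{694} = \frac{3737}{3281} - \frac{1631}{694} = - \frac{2757833}{2277014}$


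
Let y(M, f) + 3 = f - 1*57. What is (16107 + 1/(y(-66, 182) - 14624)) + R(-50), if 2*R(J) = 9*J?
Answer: 230320763/14502 ≈ 15882.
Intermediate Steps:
y(M, f) = -60 + f (y(M, f) = -3 + (f - 1*57) = -3 + (f - 57) = -3 + (-57 + f) = -60 + f)
R(J) = 9*J/2 (R(J) = (9*J)/2 = 9*J/2)
(16107 + 1/(y(-66, 182) - 14624)) + R(-50) = (16107 + 1/((-60 + 182) - 14624)) + (9/2)*(-50) = (16107 + 1/(122 - 14624)) - 225 = (16107 + 1/(-14502)) - 225 = (16107 - 1/14502) - 225 = 233583713/14502 - 225 = 230320763/14502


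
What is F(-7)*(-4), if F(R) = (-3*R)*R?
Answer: 588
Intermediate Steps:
F(R) = -3*R²
F(-7)*(-4) = -3*(-7)²*(-4) = -3*49*(-4) = -147*(-4) = 588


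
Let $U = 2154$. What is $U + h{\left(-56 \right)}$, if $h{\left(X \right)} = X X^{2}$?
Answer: $-173462$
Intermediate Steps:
$h{\left(X \right)} = X^{3}$
$U + h{\left(-56 \right)} = 2154 + \left(-56\right)^{3} = 2154 - 175616 = -173462$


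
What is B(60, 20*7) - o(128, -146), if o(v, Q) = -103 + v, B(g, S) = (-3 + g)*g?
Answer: 3395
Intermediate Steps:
B(g, S) = g*(-3 + g)
B(60, 20*7) - o(128, -146) = 60*(-3 + 60) - (-103 + 128) = 60*57 - 1*25 = 3420 - 25 = 3395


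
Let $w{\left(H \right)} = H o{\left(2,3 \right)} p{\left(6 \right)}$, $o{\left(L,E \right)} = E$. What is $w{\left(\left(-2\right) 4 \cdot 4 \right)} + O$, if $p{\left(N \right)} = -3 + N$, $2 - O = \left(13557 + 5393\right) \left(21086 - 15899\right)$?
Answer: $-98293936$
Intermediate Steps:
$O = -98293648$ ($O = 2 - \left(13557 + 5393\right) \left(21086 - 15899\right) = 2 - 18950 \cdot 5187 = 2 - 98293650 = -98293648$)
$w{\left(H \right)} = 9 H$ ($w{\left(H \right)} = H 3 \left(-3 + 6\right) = 3 H 3 = 9 H$)
$w{\left(\left(-2\right) 4 \cdot 4 \right)} + O = 9 \left(-2\right) 4 \cdot 4 - 98293648 = 9 \left(\left(-8\right) 4\right) - 98293648 = 9 \left(-32\right) - 98293648 = -288 - 98293648 = -98293936$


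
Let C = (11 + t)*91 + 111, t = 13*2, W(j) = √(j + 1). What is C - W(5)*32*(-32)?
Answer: 3478 + 1024*√6 ≈ 5986.3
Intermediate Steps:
W(j) = √(1 + j)
t = 26
C = 3478 (C = (11 + 26)*91 + 111 = 37*91 + 111 = 3367 + 111 = 3478)
C - W(5)*32*(-32) = 3478 - √(1 + 5)*32*(-32) = 3478 - √6*32*(-32) = 3478 - 32*√6*(-32) = 3478 - (-1024)*√6 = 3478 + 1024*√6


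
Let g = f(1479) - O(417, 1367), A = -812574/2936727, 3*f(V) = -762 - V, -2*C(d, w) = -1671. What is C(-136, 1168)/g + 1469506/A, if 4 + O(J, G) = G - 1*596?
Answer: -725969458939405/136693004 ≈ -5.3109e+6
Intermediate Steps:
C(d, w) = 1671/2 (C(d, w) = -½*(-1671) = 1671/2)
O(J, G) = -600 + G (O(J, G) = -4 + (G - 1*596) = -4 + (G - 596) = -4 + (-596 + G) = -600 + G)
f(V) = -254 - V/3 (f(V) = (-762 - V)/3 = -254 - V/3)
A = -90286/326303 (A = -812574*1/2936727 = -90286/326303 ≈ -0.27669)
g = -1514 (g = (-254 - ⅓*1479) - (-600 + 1367) = (-254 - 493) - 1*767 = -747 - 767 = -1514)
C(-136, 1168)/g + 1469506/A = (1671/2)/(-1514) + 1469506/(-90286/326303) = (1671/2)*(-1/1514) + 1469506*(-326303/90286) = -1671/3028 - 239752108159/45143 = -725969458939405/136693004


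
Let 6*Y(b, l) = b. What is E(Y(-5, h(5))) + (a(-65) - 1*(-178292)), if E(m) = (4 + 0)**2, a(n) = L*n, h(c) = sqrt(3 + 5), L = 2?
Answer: 178178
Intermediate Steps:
h(c) = 2*sqrt(2) (h(c) = sqrt(8) = 2*sqrt(2))
a(n) = 2*n
Y(b, l) = b/6
E(m) = 16 (E(m) = 4**2 = 16)
E(Y(-5, h(5))) + (a(-65) - 1*(-178292)) = 16 + (2*(-65) - 1*(-178292)) = 16 + (-130 + 178292) = 16 + 178162 = 178178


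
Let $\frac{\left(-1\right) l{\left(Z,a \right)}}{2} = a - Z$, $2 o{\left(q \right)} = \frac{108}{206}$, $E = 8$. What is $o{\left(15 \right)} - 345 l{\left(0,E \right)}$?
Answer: $\frac{568587}{103} \approx 5520.3$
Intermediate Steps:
$o{\left(q \right)} = \frac{27}{103}$ ($o{\left(q \right)} = \frac{108 \cdot \frac{1}{206}}{2} = \frac{1}{2} \cdot \frac{54}{103} = \frac{27}{103}$)
$l{\left(Z,a \right)} = - 2 a + 2 Z$ ($l{\left(Z,a \right)} = - 2 \left(a - Z\right) = - 2 a + 2 Z$)
$o{\left(15 \right)} - 345 l{\left(0,E \right)} = \frac{27}{103} - 345 \left(\left(-2\right) 8 + 2 \cdot 0\right) = \frac{27}{103} - 345 \left(-16 + 0\right) = \frac{27}{103} - 345 \left(-16\right) = \frac{27}{103} - -5520 = \frac{27}{103} + 5520 = \frac{568587}{103}$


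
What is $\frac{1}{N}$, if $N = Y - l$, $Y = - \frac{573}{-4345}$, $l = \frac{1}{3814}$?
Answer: $\frac{16571830}{2181077} \approx 7.598$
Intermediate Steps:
$l = \frac{1}{3814} \approx 0.00026219$
$Y = \frac{573}{4345}$ ($Y = \left(-573\right) \left(- \frac{1}{4345}\right) = \frac{573}{4345} \approx 0.13188$)
$N = \frac{2181077}{16571830}$ ($N = \frac{573}{4345} - \frac{1}{3814} = \frac{2181077}{16571830} \approx 0.13161$)
$\frac{1}{N} = \frac{1}{\frac{2181077}{16571830}} = \frac{16571830}{2181077}$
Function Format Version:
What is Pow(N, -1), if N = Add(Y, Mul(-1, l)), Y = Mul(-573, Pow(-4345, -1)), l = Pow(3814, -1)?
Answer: Rational(16571830, 2181077) ≈ 7.5980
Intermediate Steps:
l = Rational(1, 3814) ≈ 0.00026219
Y = Rational(573, 4345) (Y = Mul(-573, Rational(-1, 4345)) = Rational(573, 4345) ≈ 0.13188)
N = Rational(2181077, 16571830) (N = Add(Rational(573, 4345), Mul(-1, Rational(1, 3814))) = Add(Rational(573, 4345), Rational(-1, 3814)) = Rational(2181077, 16571830) ≈ 0.13161)
Pow(N, -1) = Pow(Rational(2181077, 16571830), -1) = Rational(16571830, 2181077)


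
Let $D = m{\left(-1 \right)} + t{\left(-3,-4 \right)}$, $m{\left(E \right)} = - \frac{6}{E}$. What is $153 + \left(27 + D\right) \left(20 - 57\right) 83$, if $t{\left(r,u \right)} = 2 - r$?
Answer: $-116545$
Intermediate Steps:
$D = 11$ ($D = - \frac{6}{-1} + \left(2 - -3\right) = \left(-6\right) \left(-1\right) + \left(2 + 3\right) = 6 + 5 = 11$)
$153 + \left(27 + D\right) \left(20 - 57\right) 83 = 153 + \left(27 + 11\right) \left(20 - 57\right) 83 = 153 + 38 \left(-37\right) 83 = 153 - 116698 = -116545$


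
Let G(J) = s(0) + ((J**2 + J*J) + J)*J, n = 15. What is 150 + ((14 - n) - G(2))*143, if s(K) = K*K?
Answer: -2853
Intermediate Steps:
s(K) = K**2
G(J) = J*(J + 2*J**2) (G(J) = 0**2 + ((J**2 + J*J) + J)*J = 0 + ((J**2 + J**2) + J)*J = 0 + (2*J**2 + J)*J = 0 + (J + 2*J**2)*J = 0 + J*(J + 2*J**2) = J*(J + 2*J**2))
150 + ((14 - n) - G(2))*143 = 150 + ((14 - 1*15) - 2**2*(1 + 2*2))*143 = 150 + ((14 - 15) - 4*(1 + 4))*143 = 150 + (-1 - 4*5)*143 = 150 + (-1 - 1*20)*143 = 150 + (-1 - 20)*143 = 150 - 21*143 = 150 - 3003 = -2853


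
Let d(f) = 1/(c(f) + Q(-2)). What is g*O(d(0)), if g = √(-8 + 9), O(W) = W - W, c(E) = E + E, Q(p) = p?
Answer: 0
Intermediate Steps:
c(E) = 2*E
d(f) = 1/(-2 + 2*f) (d(f) = 1/(2*f - 2) = 1/(-2 + 2*f))
O(W) = 0
g = 1 (g = √1 = 1)
g*O(d(0)) = 1*0 = 0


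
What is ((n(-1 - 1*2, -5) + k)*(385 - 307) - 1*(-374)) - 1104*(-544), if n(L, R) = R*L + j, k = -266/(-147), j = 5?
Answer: 4218558/7 ≈ 6.0265e+5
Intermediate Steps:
k = 38/21 (k = -266*(-1/147) = 38/21 ≈ 1.8095)
n(L, R) = 5 + L*R (n(L, R) = R*L + 5 = L*R + 5 = 5 + L*R)
((n(-1 - 1*2, -5) + k)*(385 - 307) - 1*(-374)) - 1104*(-544) = (((5 + (-1 - 1*2)*(-5)) + 38/21)*(385 - 307) - 1*(-374)) - 1104*(-544) = (((5 + (-1 - 2)*(-5)) + 38/21)*78 + 374) + 600576 = (((5 - 3*(-5)) + 38/21)*78 + 374) + 600576 = (((5 + 15) + 38/21)*78 + 374) + 600576 = ((20 + 38/21)*78 + 374) + 600576 = ((458/21)*78 + 374) + 600576 = (11908/7 + 374) + 600576 = 14526/7 + 600576 = 4218558/7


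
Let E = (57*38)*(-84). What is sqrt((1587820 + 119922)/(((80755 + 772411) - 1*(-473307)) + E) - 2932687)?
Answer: I*sqrt(3841661503333643249)/1144529 ≈ 1712.5*I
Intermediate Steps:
E = -181944 (E = 2166*(-84) = -181944)
sqrt((1587820 + 119922)/(((80755 + 772411) - 1*(-473307)) + E) - 2932687) = sqrt((1587820 + 119922)/(((80755 + 772411) - 1*(-473307)) - 181944) - 2932687) = sqrt(1707742/((853166 + 473307) - 181944) - 2932687) = sqrt(1707742/(1326473 - 181944) - 2932687) = sqrt(1707742/1144529 - 2932687) = sqrt(-3356543611681/1144529) = I*sqrt(3841661503333643249)/1144529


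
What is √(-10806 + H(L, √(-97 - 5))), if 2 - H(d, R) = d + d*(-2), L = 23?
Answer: I*√10781 ≈ 103.83*I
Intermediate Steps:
H(d, R) = 2 + d (H(d, R) = 2 - (d + d*(-2)) = 2 - (d - 2*d) = 2 - (-1)*d = 2 + d)
√(-10806 + H(L, √(-97 - 5))) = √(-10806 + (2 + 23)) = √(-10806 + 25) = √(-10781) = I*√10781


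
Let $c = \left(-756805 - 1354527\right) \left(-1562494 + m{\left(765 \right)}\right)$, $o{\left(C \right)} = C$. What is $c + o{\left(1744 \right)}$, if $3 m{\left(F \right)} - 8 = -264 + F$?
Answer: $\frac{9895756083268}{3} \approx 3.2986 \cdot 10^{12}$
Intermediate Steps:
$m{\left(F \right)} = - \frac{256}{3} + \frac{F}{3}$ ($m{\left(F \right)} = \frac{8}{3} + \frac{-264 + F}{3} = \frac{8}{3} + \left(-88 + \frac{F}{3}\right) = - \frac{256}{3} + \frac{F}{3}$)
$c = \frac{9895756078036}{3}$ ($c = \left(-756805 - 1354527\right) \left(-1562494 + \left(- \frac{256}{3} + \frac{1}{3} \cdot 765\right)\right) = - 2111332 \left(-1562494 + \left(- \frac{256}{3} + 255\right)\right) = - 2111332 \left(-1562494 + \frac{509}{3}\right) = \left(-2111332\right) \left(- \frac{4686973}{3}\right) = \frac{9895756078036}{3} \approx 3.2986 \cdot 10^{12}$)
$c + o{\left(1744 \right)} = \frac{9895756078036}{3} + 1744 = \frac{9895756083268}{3}$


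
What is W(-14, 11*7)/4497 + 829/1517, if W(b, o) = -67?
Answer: 3626374/6821949 ≈ 0.53157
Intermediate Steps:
W(-14, 11*7)/4497 + 829/1517 = -67/4497 + 829/1517 = 3626374/6821949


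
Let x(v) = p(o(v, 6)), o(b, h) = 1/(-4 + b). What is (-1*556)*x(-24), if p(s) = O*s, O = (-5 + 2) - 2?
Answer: -695/7 ≈ -99.286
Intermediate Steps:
O = -5 (O = -3 - 2 = -5)
p(s) = -5*s
x(v) = -5/(-4 + v)
(-1*556)*x(-24) = (-1*556)*(-5/(-4 - 24)) = -(-2780)/(-28) = -(-2780)*(-1)/28 = -556*5/28 = -695/7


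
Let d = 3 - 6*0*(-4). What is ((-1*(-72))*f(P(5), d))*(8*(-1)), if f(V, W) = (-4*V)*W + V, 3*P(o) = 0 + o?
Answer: 10560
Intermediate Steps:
P(o) = o/3 (P(o) = (0 + o)/3 = o/3)
d = 3 (d = 3 - 0*(-4) = 3 - 1*0 = 3 + 0 = 3)
f(V, W) = V - 4*V*W (f(V, W) = -4*V*W + V = V - 4*V*W)
((-1*(-72))*f(P(5), d))*(8*(-1)) = ((-1*(-72))*(((⅓)*5)*(1 - 4*3)))*(8*(-1)) = (72*(5*(1 - 12)/3))*(-8) = (72*((5/3)*(-11)))*(-8) = (72*(-55/3))*(-8) = -1320*(-8) = 10560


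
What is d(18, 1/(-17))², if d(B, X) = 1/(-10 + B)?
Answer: 1/64 ≈ 0.015625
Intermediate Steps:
d(18, 1/(-17))² = (1/(-10 + 18))² = (1/8)² = (⅛)² = 1/64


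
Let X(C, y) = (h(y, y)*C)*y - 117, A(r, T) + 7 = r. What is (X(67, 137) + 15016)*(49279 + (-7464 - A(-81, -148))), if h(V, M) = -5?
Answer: -1298825388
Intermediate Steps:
A(r, T) = -7 + r
X(C, y) = -117 - 5*C*y (X(C, y) = (-5*C)*y - 117 = -5*C*y - 117 = -117 - 5*C*y)
(X(67, 137) + 15016)*(49279 + (-7464 - A(-81, -148))) = ((-117 - 5*67*137) + 15016)*(49279 + (-7464 - (-7 - 81))) = ((-117 - 45895) + 15016)*(49279 + (-7464 - 1*(-88))) = (-46012 + 15016)*(49279 + (-7464 + 88)) = -30996*(49279 - 7376) = -30996*41903 = -1298825388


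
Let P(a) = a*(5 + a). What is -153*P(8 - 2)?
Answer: -10098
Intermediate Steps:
-153*P(8 - 2) = -153*(8 - 2)*(5 + (8 - 2)) = -918*(5 + 6) = -918*11 = -153*66 = -10098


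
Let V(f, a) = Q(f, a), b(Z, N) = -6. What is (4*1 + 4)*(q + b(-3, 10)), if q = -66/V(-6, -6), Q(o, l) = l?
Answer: 40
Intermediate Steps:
V(f, a) = a
q = 11 (q = -66/(-6) = -66*(-1/6) = 11)
(4*1 + 4)*(q + b(-3, 10)) = (4*1 + 4)*(11 - 6) = (4 + 4)*5 = 8*5 = 40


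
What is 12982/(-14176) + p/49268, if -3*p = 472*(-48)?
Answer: -66567503/87302896 ≈ -0.76249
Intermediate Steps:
p = 7552 (p = -472*(-48)/3 = -⅓*(-22656) = 7552)
12982/(-14176) + p/49268 = 12982/(-14176) + 7552/49268 = 12982*(-1/14176) + 7552*(1/49268) = -6491/7088 + 1888/12317 = -66567503/87302896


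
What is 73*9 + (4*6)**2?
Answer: 1233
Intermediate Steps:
73*9 + (4*6)**2 = 657 + 24**2 = 657 + 576 = 1233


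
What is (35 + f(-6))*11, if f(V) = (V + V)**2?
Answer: 1969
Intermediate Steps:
f(V) = 4*V**2 (f(V) = (2*V)**2 = 4*V**2)
(35 + f(-6))*11 = (35 + 4*(-6)**2)*11 = (35 + 4*36)*11 = (35 + 144)*11 = 179*11 = 1969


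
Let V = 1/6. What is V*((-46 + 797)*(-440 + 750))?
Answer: 116405/3 ≈ 38802.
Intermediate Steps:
V = ⅙ ≈ 0.16667
V*((-46 + 797)*(-440 + 750)) = ((-46 + 797)*(-440 + 750))/6 = (751*310)/6 = (⅙)*232810 = 116405/3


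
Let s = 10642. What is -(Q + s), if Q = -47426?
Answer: 36784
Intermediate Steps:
-(Q + s) = -(-47426 + 10642) = -1*(-36784) = 36784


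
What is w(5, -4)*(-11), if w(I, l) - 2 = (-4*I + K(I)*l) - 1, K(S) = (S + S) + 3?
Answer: 781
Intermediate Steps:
K(S) = 3 + 2*S (K(S) = 2*S + 3 = 3 + 2*S)
w(I, l) = 1 - 4*I + l*(3 + 2*I) (w(I, l) = 2 + ((-4*I + (3 + 2*I)*l) - 1) = 2 + ((-4*I + l*(3 + 2*I)) - 1) = 2 + (-1 - 4*I + l*(3 + 2*I)) = 1 - 4*I + l*(3 + 2*I))
w(5, -4)*(-11) = (1 - 4*5 - 4*(3 + 2*5))*(-11) = (1 - 20 - 4*(3 + 10))*(-11) = (1 - 20 - 4*13)*(-11) = (1 - 20 - 52)*(-11) = -71*(-11) = 781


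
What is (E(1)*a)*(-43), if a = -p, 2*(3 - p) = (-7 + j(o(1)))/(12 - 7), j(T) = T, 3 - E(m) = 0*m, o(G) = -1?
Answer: 2451/5 ≈ 490.20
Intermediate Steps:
E(m) = 3 (E(m) = 3 - 0*m = 3 - 1*0 = 3 + 0 = 3)
p = 19/5 (p = 3 - (-7 - 1)/(2*(12 - 7)) = 3 - (-4)/5 = 3 - 1/2*(-8/5) = 3 + 4/5 = 19/5 ≈ 3.8000)
a = -19/5 (a = -1*19/5 = -19/5 ≈ -3.8000)
(E(1)*a)*(-43) = (3*(-19/5))*(-43) = -57/5*(-43) = 2451/5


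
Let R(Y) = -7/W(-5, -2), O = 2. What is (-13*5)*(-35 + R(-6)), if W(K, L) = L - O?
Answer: 8645/4 ≈ 2161.3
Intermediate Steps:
W(K, L) = -2 + L (W(K, L) = L - 1*2 = L - 2 = -2 + L)
R(Y) = 7/4 (R(Y) = -7/(-2 - 2) = -7/(-4) = -7*(-¼) = 7/4)
(-13*5)*(-35 + R(-6)) = (-13*5)*(-35 + 7/4) = -65*(-133/4) = 8645/4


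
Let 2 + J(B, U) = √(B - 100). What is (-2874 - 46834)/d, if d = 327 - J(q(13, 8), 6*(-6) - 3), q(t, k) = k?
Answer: -16353932/108333 - 99416*I*√23/108333 ≈ -150.96 - 4.4011*I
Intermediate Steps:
J(B, U) = -2 + √(-100 + B) (J(B, U) = -2 + √(B - 100) = -2 + √(-100 + B))
d = 329 - 2*I*√23 (d = 327 - (-2 + √(-100 + 8)) = 327 - (-2 + √(-92)) = 327 - (-2 + 2*I*√23) = 327 + (2 - 2*I*√23) = 329 - 2*I*√23 ≈ 329.0 - 9.5917*I)
(-2874 - 46834)/d = (-2874 - 46834)/(329 - 2*I*√23) = -49708/(329 - 2*I*√23)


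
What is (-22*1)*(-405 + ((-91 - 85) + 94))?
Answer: 10714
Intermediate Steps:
(-22*1)*(-405 + ((-91 - 85) + 94)) = -22*(-405 + (-176 + 94)) = -22*(-405 - 82) = -22*(-487) = 10714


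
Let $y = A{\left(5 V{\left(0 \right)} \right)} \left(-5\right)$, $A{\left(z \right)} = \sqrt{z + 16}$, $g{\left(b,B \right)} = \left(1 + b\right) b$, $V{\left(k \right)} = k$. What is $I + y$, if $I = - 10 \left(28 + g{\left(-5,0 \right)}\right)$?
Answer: $-500$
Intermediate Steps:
$g{\left(b,B \right)} = b \left(1 + b\right)$
$A{\left(z \right)} = \sqrt{16 + z}$
$y = -20$ ($y = \sqrt{16 + 5 \cdot 0} \left(-5\right) = \sqrt{16 + 0} \left(-5\right) = \sqrt{16} \left(-5\right) = 4 \left(-5\right) = -20$)
$I = -480$ ($I = - 10 \left(28 - 5 \left(1 - 5\right)\right) = - 10 \left(28 - -20\right) = - 10 \left(28 + 20\right) = \left(-10\right) 48 = -480$)
$I + y = -480 - 20 = -500$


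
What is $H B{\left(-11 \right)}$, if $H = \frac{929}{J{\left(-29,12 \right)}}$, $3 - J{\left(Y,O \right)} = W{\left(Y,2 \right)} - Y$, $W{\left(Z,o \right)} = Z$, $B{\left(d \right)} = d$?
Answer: $- \frac{10219}{3} \approx -3406.3$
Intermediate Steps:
$J{\left(Y,O \right)} = 3$ ($J{\left(Y,O \right)} = 3 - \left(Y - Y\right) = 3 - 0 = 3 + 0 = 3$)
$H = \frac{929}{3} \approx 309.67$
$H B{\left(-11 \right)} = \frac{929}{3} \left(-11\right) = - \frac{10219}{3}$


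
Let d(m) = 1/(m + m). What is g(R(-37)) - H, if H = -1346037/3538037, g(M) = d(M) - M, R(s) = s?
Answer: 9783214007/261814738 ≈ 37.367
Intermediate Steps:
d(m) = 1/(2*m)
g(M) = 1/(2*M) - M
H = -1346037/3538037 (H = -1346037*1/3538037 = -1346037/3538037 ≈ -0.38045)
g(R(-37)) - H = ((1/2)/(-37) - 1*(-37)) - 1*(-1346037/3538037) = ((1/2)*(-1/37) + 37) + 1346037/3538037 = (-1/74 + 37) + 1346037/3538037 = 2737/74 + 1346037/3538037 = 9783214007/261814738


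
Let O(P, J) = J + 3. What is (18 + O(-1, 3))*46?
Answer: 1104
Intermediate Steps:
O(P, J) = 3 + J
(18 + O(-1, 3))*46 = (18 + (3 + 3))*46 = (18 + 6)*46 = 24*46 = 1104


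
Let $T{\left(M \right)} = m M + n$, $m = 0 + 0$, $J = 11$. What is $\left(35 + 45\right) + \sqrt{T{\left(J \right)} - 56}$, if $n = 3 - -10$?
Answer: $80 + i \sqrt{43} \approx 80.0 + 6.5574 i$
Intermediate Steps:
$m = 0$
$n = 13$ ($n = 3 + 10 = 13$)
$T{\left(M \right)} = 13$ ($T{\left(M \right)} = 0 M + 13 = 0 + 13 = 13$)
$\left(35 + 45\right) + \sqrt{T{\left(J \right)} - 56} = \left(35 + 45\right) + \sqrt{13 - 56} = 80 + \sqrt{-43} = 80 + i \sqrt{43}$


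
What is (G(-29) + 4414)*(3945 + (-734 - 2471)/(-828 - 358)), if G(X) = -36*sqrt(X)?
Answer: 10333118825/593 - 84275550*I*sqrt(29)/593 ≈ 1.7425e+7 - 7.6533e+5*I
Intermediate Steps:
(G(-29) + 4414)*(3945 + (-734 - 2471)/(-828 - 358)) = (-36*I*sqrt(29) + 4414)*(3945 + (-734 - 2471)/(-828 - 358)) = (-36*I*sqrt(29) + 4414)*(3945 - 3205/(-1186)) = (-36*I*sqrt(29) + 4414)*(3945 - 3205*(-1/1186)) = (4414 - 36*I*sqrt(29))*(3945 + 3205/1186) = (4414 - 36*I*sqrt(29))*(4681975/1186) = 10333118825/593 - 84275550*I*sqrt(29)/593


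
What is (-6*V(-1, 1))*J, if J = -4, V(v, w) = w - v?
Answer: 48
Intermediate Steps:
(-6*V(-1, 1))*J = -6*(1 - 1*(-1))*(-4) = -6*(1 + 1)*(-4) = -6*2*(-4) = -12*(-4) = 48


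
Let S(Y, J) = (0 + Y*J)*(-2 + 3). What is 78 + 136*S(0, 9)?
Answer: 78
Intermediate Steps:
S(Y, J) = J*Y (S(Y, J) = (0 + J*Y)*1 = (J*Y)*1 = J*Y)
78 + 136*S(0, 9) = 78 + 136*(9*0) = 78 + 136*0 = 78 + 0 = 78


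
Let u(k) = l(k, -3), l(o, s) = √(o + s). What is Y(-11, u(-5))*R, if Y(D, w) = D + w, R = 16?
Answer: -176 + 32*I*√2 ≈ -176.0 + 45.255*I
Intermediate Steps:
u(k) = √(-3 + k) (u(k) = √(k - 3) = √(-3 + k))
Y(-11, u(-5))*R = (-11 + √(-3 - 5))*16 = (-11 + √(-8))*16 = (-11 + 2*I*√2)*16 = -176 + 32*I*√2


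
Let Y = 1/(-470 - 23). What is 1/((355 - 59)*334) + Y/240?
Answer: 76/45693705 ≈ 1.6632e-6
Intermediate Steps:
Y = -1/493 (Y = 1/(-493) = -1/493 ≈ -0.0020284)
1/((355 - 59)*334) + Y/240 = 1/((355 - 59)*334) - 1/493/240 = (1/334)/296 - 1/493*1/240 = (1/296)*(1/334) - 1/118320 = 1/98864 - 1/118320 = 76/45693705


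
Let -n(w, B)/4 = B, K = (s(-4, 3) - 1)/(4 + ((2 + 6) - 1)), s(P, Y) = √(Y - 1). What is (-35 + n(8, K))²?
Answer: 145193/121 + 3048*√2/121 ≈ 1235.6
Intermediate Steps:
s(P, Y) = √(-1 + Y)
K = -1/11 + √2/11 (K = (√(-1 + 3) - 1)/(4 + ((2 + 6) - 1)) = (√2 - 1)/(4 + (8 - 1)) = (-1 + √2)/(4 + 7) = (-1 + √2)/11 = (-1 + √2)*(1/11) = -1/11 + √2/11 ≈ 0.037656)
n(w, B) = -4*B
(-35 + n(8, K))² = (-35 - 4*(-1/11 + √2/11))² = (-35 + (4/11 - 4*√2/11))² = (-381/11 - 4*√2/11)²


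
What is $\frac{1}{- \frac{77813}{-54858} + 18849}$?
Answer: $\frac{54858}{1034096255} \approx 5.3049 \cdot 10^{-5}$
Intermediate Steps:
$\frac{1}{- \frac{77813}{-54858} + 18849} = \frac{1}{\left(-77813\right) \left(- \frac{1}{54858}\right) + 18849} = \frac{1}{\frac{77813}{54858} + 18849} = \frac{1}{\frac{1034096255}{54858}} = \frac{54858}{1034096255}$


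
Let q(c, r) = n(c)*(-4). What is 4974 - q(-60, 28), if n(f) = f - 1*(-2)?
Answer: 4742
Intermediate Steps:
n(f) = 2 + f (n(f) = f + 2 = 2 + f)
q(c, r) = -8 - 4*c (q(c, r) = (2 + c)*(-4) = -8 - 4*c)
4974 - q(-60, 28) = 4974 - (-8 - 4*(-60)) = 4974 - (-8 + 240) = 4974 - 1*232 = 4974 - 232 = 4742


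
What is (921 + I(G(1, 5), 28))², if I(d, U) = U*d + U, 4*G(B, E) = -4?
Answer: 848241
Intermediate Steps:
G(B, E) = -1 (G(B, E) = (¼)*(-4) = -1)
I(d, U) = U + U*d
(921 + I(G(1, 5), 28))² = (921 + 28*(1 - 1))² = (921 + 28*0)² = (921 + 0)² = 921² = 848241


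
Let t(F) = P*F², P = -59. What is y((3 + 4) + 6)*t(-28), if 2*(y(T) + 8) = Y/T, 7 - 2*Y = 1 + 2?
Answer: 4764368/13 ≈ 3.6649e+5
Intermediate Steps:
t(F) = -59*F²
Y = 2 (Y = 7/2 - (1 + 2)/2 = 7/2 - ½*3 = 7/2 - 3/2 = 2)
y(T) = -8 + 1/T (y(T) = -8 + (2/T)/2 = -8 + 1/T)
y((3 + 4) + 6)*t(-28) = (-8 + 1/((3 + 4) + 6))*(-59*(-28)²) = (-8 + 1/(7 + 6))*(-59*784) = (-8 + 1/13)*(-46256) = -103/13*(-46256) = 4764368/13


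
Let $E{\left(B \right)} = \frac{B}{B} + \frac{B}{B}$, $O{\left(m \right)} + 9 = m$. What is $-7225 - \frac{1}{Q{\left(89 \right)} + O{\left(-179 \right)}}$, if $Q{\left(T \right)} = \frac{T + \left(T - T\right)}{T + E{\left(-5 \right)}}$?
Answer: $- \frac{122962184}{17019} \approx -7225.0$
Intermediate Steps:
$O{\left(m \right)} = -9 + m$
$E{\left(B \right)} = 2$ ($E{\left(B \right)} = 1 + 1 = 2$)
$Q{\left(T \right)} = \frac{T}{2 + T}$ ($Q{\left(T \right)} = \frac{T + \left(T - T\right)}{T + 2} = \frac{T + 0}{2 + T} = \frac{T}{2 + T}$)
$-7225 - \frac{1}{Q{\left(89 \right)} + O{\left(-179 \right)}} = -7225 - \frac{1}{\frac{89}{2 + 89} - 188} = -7225 - \frac{1}{\frac{89}{91} - 188} = -7225 - \frac{1}{- \frac{17019}{91}} = -7225 - - \frac{91}{17019} = -7225 + \frac{91}{17019} = - \frac{122962184}{17019}$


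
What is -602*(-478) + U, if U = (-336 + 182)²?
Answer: 311472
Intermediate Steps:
U = 23716 (U = (-154)² = 23716)
-602*(-478) + U = -602*(-478) + 23716 = 287756 + 23716 = 311472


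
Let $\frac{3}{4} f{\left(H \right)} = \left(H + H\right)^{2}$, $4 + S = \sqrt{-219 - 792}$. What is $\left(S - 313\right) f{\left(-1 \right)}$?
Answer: $- \frac{5072}{3} + \frac{16 i \sqrt{1011}}{3} \approx -1690.7 + 169.58 i$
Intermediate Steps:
$S = -4 + i \sqrt{1011}$ ($S = -4 + \sqrt{-219 - 792} = -4 + \sqrt{-1011} = -4 + i \sqrt{1011} \approx -4.0 + 31.796 i$)
$f{\left(H \right)} = \frac{16 H^{2}}{3}$ ($f{\left(H \right)} = \frac{4 \left(H + H\right)^{2}}{3} = \frac{4 \left(2 H\right)^{2}}{3} = \frac{4 \cdot 4 H^{2}}{3} = \frac{16 H^{2}}{3}$)
$\left(S - 313\right) f{\left(-1 \right)} = \left(\left(-4 + i \sqrt{1011}\right) - 313\right) \frac{16 \left(-1\right)^{2}}{3} = \left(-317 + i \sqrt{1011}\right) \frac{16}{3} \cdot 1 = \left(-317 + i \sqrt{1011}\right) \frac{16}{3} = - \frac{5072}{3} + \frac{16 i \sqrt{1011}}{3}$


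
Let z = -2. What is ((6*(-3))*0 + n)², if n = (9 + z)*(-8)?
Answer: 3136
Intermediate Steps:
n = -56 (n = (9 - 2)*(-8) = 7*(-8) = -56)
((6*(-3))*0 + n)² = ((6*(-3))*0 - 56)² = (-18*0 - 56)² = (0 - 56)² = (-56)² = 3136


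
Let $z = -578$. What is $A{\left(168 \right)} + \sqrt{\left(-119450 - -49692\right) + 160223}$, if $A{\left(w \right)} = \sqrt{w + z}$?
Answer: $\sqrt{90465} + i \sqrt{410} \approx 300.77 + 20.248 i$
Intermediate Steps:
$A{\left(w \right)} = \sqrt{-578 + w}$ ($A{\left(w \right)} = \sqrt{w - 578} = \sqrt{-578 + w}$)
$A{\left(168 \right)} + \sqrt{\left(-119450 - -49692\right) + 160223} = \sqrt{-578 + 168} + \sqrt{\left(-119450 - -49692\right) + 160223} = \sqrt{-410} + \sqrt{\left(-119450 + 49692\right) + 160223} = i \sqrt{410} + \sqrt{-69758 + 160223} = i \sqrt{410} + \sqrt{90465} = \sqrt{90465} + i \sqrt{410}$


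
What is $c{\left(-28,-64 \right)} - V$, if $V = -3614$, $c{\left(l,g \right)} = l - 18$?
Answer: $3568$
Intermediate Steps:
$c{\left(l,g \right)} = -18 + l$ ($c{\left(l,g \right)} = l - 18 = -18 + l$)
$c{\left(-28,-64 \right)} - V = \left(-18 - 28\right) - -3614 = -46 + 3614 = 3568$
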